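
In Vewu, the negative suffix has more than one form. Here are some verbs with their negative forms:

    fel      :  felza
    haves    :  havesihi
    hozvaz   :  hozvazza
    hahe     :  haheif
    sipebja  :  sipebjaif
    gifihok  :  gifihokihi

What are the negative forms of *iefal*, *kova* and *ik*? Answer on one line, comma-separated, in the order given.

iefalza, kovaif, ikihi

The pattern is voicing of the final sound: -ihi when the stem ends in a voiceless consonant (*haves*, *gifihok*); -za when the stem ends in a voiced consonant (*fel*, *hozvaz*); -if when the stem ends in a vowel (*hahe*, *sipebja*).
*iefal* — final sound /l/ (a voiced consonant) → -za → *iefalza*.
The final sound of *kova* is /a/, which is a vowel, so the suffix is -if, giving *kovaif*.
The final sound of *ik* is /k/, which is a voiceless consonant, so the suffix is -ihi, giving *ikihi*.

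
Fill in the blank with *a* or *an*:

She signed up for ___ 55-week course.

The indefinite article is chosen by the initial *sound* of the following word, not its spelling.
The number *55* is spoken "fifty-…", beginning with /ˈfɪfti/ — a consonant sound.
So the article is *a*: She signed up for a 55-week course.

a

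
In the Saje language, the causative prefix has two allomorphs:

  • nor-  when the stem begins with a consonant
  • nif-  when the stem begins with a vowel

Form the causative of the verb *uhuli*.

nifuhuli

*uhuli* — first sound /u/ (a vowel) → nif- → *nifuhuli*.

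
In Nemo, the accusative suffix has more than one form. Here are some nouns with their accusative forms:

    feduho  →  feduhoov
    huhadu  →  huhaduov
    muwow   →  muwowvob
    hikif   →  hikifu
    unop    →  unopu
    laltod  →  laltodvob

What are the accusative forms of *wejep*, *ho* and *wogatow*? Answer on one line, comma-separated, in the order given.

wejepu, hoov, wogatowvob

The suffix is conditioned by the final sound: -u when the stem ends in a voiceless consonant (*hikif*, *unop*); -vob when the stem ends in a voiced consonant (*muwow*, *laltod*); -ov when the stem ends in a vowel (*feduho*, *huhadu*).
Since the final sound of *wejep* is /p/ (a voiceless consonant), it takes -u, giving *wejepu*.
The final sound of *ho* is /o/, which is a vowel, so the suffix is -ov, giving *hoov*.
*wogatow*: final sound = /w/, a voiced consonant → -vob → *wogatowvob*.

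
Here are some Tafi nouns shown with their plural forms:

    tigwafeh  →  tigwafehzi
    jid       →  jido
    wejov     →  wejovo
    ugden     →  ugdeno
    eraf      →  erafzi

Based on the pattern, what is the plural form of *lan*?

The pattern is voicing of the final consonant: -zi when the stem ends in a voiceless consonant (*tigwafeh*, *eraf*); -o when the stem ends in a voiced consonant (*jid*, *wejov*, *ugden*).
*lan* — final consonant /n/ (voiced) → -o → *lano*.

lano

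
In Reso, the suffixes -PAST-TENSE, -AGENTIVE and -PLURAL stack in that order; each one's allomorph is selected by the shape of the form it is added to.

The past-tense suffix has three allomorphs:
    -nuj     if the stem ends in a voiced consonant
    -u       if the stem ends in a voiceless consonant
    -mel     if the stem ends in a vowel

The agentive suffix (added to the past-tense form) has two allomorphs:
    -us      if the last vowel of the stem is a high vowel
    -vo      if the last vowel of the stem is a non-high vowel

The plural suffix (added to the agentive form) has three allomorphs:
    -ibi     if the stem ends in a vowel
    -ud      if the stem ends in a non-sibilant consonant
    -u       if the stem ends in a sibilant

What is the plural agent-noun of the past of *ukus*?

ukusuusu

Since the final sound of *ukus* is /s/ (a voiceless consonant), it takes -u, giving *ukusu*.
The last vowel of the past-tense form *ukusu* is /u/, which is a high vowel, so the agentive suffix is -us, giving *ukusuus*.
Since the final sound of the agentive form *ukusuus* is /s/ (a sibilant), it takes -u, giving *ukusuusu*.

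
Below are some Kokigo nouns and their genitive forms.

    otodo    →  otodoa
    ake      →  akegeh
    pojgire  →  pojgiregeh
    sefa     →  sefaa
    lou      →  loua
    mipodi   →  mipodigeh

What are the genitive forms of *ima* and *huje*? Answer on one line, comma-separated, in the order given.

imaa, hujegeh

The suffix is conditioned by the last vowel: -geh when the last vowel of the stem is a front vowel (*ake*, *pojgire*, *mipodi*); -a when the last vowel of the stem is a back vowel (*otodo*, *sefa*, *lou*).
*ima*: last vowel = /a/, a back vowel → -a → *imaa*.
*huje* — last vowel /e/ (a front vowel) → -geh → *hujegeh*.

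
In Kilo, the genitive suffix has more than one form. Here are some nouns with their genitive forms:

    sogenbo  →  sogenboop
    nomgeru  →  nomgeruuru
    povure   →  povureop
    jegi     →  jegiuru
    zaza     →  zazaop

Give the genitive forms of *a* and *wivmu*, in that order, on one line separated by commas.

The pattern is height harmony: -uru when the last vowel of the stem is a high vowel (*nomgeru*, *jegi*); -op when the last vowel of the stem is a non-high vowel (*sogenbo*, *povure*, *zaza*).
*a* — last vowel /a/ (a non-high vowel) → -op → *aop*.
*wivmu*: last vowel = /u/, a high vowel → -uru → *wivmuuru*.

aop, wivmuuru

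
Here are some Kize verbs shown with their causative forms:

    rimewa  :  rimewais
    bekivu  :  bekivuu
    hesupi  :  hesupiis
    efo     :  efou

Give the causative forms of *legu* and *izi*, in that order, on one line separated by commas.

Looking at the last vowel of each stem: -u when the last vowel of the stem is a rounded vowel (*bekivu*, *efo*); -is when the last vowel of the stem is an unrounded vowel (*rimewa*, *hesupi*).
*legu*: last vowel = /u/, a rounded vowel → -u → *leguu*.
*izi*: last vowel = /i/, an unrounded vowel → -is → *iziis*.

leguu, iziis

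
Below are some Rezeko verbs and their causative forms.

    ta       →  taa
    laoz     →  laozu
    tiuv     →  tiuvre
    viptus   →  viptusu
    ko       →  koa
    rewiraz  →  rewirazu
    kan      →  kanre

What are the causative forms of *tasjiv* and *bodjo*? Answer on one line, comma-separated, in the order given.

The pattern is sibilance of the final sound: -u when the stem ends in a sibilant (*laoz*, *viptus*, *rewiraz*); -re when the stem ends in a non-sibilant consonant (*tiuv*, *kan*); -a when the stem ends in a vowel (*ta*, *ko*).
The final sound of *tasjiv* is /v/, which is a non-sibilant consonant, so the suffix is -re, giving *tasjivre*.
The final sound of *bodjo* is /o/, which is a vowel, so the suffix is -a, giving *bodjoa*.

tasjivre, bodjoa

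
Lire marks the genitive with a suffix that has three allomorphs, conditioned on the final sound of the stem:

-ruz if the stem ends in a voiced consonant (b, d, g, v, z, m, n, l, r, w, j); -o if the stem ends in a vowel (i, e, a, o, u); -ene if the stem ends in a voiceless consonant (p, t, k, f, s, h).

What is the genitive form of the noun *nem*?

The final sound of *nem* is /m/, which is a voiced consonant, so the suffix is -ruz, giving *nemruz*.

nemruz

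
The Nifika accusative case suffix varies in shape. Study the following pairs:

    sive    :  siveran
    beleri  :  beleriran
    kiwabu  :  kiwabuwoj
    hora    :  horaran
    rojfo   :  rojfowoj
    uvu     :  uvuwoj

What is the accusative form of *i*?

The suffix is conditioned by the last vowel: -woj when the last vowel of the stem is a rounded vowel (*kiwabu*, *rojfo*, *uvu*); -ran when the last vowel of the stem is an unrounded vowel (*sive*, *beleri*, *hora*).
*i* — last vowel /i/ (an unrounded vowel) → -ran → *iran*.

iran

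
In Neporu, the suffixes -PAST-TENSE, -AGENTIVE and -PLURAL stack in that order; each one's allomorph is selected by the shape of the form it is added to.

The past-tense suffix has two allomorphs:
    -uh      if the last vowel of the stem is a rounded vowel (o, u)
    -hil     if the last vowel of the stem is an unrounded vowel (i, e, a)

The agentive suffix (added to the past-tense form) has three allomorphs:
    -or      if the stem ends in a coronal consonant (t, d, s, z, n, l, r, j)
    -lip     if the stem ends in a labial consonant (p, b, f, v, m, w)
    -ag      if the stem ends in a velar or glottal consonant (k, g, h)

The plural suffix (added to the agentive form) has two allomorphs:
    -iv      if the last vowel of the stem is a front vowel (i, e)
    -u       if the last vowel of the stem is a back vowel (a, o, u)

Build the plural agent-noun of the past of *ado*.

*ado*: last vowel = /o/, a rounded vowel → -uh → *adouh*.
Since the final consonant of the past-tense form *adouh* is /h/ (velar/glottal), it takes -ag, giving *adouhag*.
The last vowel of the agentive form *adouhag* is /a/, which is a back vowel, so the plural suffix is -u, giving *adouhagu*.

adouhagu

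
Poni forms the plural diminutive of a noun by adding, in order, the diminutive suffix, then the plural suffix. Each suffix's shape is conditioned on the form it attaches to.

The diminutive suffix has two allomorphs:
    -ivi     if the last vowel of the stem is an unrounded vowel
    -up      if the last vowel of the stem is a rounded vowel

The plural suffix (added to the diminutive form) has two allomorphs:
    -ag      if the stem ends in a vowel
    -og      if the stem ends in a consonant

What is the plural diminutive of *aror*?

Since the last vowel of *aror* is /o/ (a rounded vowel), it takes -up, giving *arorup*.
The diminutive form *arorup* — final sound /p/ (a consonant) → -og → *arorupog*.

arorupog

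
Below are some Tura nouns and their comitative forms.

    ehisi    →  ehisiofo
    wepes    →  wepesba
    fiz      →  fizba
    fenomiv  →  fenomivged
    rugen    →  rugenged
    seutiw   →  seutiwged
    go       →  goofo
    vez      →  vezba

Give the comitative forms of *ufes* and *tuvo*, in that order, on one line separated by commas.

The alternation tracks the final sound of the stem — -ba when the stem ends in a sibilant (*wepes*, *fiz*, *vez*); -ged when the stem ends in a non-sibilant consonant (*fenomiv*, *rugen*, *seutiw*); -ofo when the stem ends in a vowel (*ehisi*, *go*).
Since the final sound of *ufes* is /s/ (a sibilant), it takes -ba, giving *ufesba*.
Since the final sound of *tuvo* is /o/ (a vowel), it takes -ofo, giving *tuvoofo*.

ufesba, tuvoofo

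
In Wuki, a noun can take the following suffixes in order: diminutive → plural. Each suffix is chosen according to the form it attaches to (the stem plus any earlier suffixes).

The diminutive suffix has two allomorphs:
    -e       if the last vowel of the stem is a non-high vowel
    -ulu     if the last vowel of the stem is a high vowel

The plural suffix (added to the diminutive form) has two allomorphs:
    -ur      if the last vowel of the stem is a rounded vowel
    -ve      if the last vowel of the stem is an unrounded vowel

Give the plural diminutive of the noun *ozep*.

ozepeve

The last vowel of *ozep* is /e/, which is a non-high vowel, so the diminutive suffix is -e, giving *ozepe*.
The diminutive form *ozepe*: last vowel = /e/, an unrounded vowel → -ve → *ozepeve*.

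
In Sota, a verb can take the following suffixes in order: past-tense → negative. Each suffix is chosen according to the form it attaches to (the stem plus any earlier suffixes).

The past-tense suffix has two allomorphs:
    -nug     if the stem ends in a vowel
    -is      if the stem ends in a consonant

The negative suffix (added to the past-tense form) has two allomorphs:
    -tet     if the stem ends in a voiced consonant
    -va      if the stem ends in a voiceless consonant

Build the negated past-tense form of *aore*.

aorenugtet

*aore* — final sound /e/ (a vowel) → -nug → *aorenug*.
The final consonant of the past-tense form *aorenug* is /g/, which is voiced, so the negative suffix is -tet, giving *aorenugtet*.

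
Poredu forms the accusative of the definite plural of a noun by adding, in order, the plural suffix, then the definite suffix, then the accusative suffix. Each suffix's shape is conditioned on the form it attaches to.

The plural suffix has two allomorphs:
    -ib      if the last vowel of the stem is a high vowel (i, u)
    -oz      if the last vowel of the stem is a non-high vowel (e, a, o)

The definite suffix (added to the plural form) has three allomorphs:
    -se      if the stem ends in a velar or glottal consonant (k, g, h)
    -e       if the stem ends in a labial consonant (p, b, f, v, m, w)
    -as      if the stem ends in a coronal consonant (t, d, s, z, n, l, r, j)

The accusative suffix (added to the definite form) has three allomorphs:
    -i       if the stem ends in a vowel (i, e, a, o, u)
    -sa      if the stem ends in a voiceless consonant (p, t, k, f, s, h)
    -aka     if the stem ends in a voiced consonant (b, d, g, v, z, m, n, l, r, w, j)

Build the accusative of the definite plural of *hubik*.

*hubik*: last vowel = /i/, a high vowel → -ib → *hubikib*.
The plural form *hubikib* — final consonant /b/ (labial) → -e → *hubikibe*.
The definite form *hubikibe* — final sound /e/ (a vowel) → -i → *hubikibei*.

hubikibei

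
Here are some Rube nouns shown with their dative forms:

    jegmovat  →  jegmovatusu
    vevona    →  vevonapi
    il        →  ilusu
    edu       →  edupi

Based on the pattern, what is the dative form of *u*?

The alternation tracks the final sound of the stem — -usu when the stem ends in a consonant (*jegmovat*, *il*); -pi when the stem ends in a vowel (*vevona*, *edu*).
The final sound of *u* is /u/, which is a vowel, so the suffix is -pi, giving *upi*.

upi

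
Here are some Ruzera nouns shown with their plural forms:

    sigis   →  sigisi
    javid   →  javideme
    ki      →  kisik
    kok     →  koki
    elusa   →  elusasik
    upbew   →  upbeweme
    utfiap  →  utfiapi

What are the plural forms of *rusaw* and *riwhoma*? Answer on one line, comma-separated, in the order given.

rusaweme, riwhomasik

The pattern is voicing of the final sound: -i when the stem ends in a voiceless consonant (*sigis*, *kok*, *utfiap*); -eme when the stem ends in a voiced consonant (*javid*, *upbew*); -sik when the stem ends in a vowel (*ki*, *elusa*).
*rusaw* — final sound /w/ (a voiced consonant) → -eme → *rusaweme*.
Since the final sound of *riwhoma* is /a/ (a vowel), it takes -sik, giving *riwhomasik*.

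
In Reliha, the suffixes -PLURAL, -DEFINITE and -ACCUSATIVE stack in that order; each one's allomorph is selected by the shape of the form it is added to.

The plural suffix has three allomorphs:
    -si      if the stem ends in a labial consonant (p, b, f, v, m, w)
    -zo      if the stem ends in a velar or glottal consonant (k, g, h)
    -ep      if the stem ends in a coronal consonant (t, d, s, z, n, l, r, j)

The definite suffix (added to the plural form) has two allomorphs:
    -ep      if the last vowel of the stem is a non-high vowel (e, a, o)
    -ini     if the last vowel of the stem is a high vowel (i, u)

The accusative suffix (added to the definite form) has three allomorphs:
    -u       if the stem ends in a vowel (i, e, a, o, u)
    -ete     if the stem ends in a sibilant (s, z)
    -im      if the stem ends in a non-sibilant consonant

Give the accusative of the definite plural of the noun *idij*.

idijepepim

*idij*: final consonant = /j/, coronal → -ep → *idijep*.
The plural form *idijep* — last vowel /e/ (a non-high vowel) → -ep → *idijepep*.
The definite form *idijepep* — final sound /p/ (a non-sibilant consonant) → -im → *idijepepim*.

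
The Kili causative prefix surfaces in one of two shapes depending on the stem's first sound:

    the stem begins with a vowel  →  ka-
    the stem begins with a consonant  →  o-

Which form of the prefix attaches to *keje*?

Since the first sound of *keje* is /k/ (a consonant), it takes o-.

o-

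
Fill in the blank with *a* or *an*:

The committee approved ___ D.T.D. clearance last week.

a

The indefinite article is chosen by the initial *sound* of the following word, not its spelling.
The initialism *D.T.D.* is read letter by letter; the first letter, D, is pronounced /diː/, which begins with a consonant sound.
So the article is *a*: The committee approved a D.T.D. clearance last week.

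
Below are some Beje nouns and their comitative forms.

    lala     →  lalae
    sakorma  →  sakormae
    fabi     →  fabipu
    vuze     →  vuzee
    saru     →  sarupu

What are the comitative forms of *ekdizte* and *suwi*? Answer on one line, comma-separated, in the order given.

The alternation tracks the last vowel of the stem — -pu when the last vowel of the stem is a high vowel (*fabi*, *saru*); -e when the last vowel of the stem is a non-high vowel (*lala*, *sakorma*, *vuze*).
*ekdizte* — last vowel /e/ (a non-high vowel) → -e → *ekdiztee*.
The last vowel of *suwi* is /i/, which is a high vowel, so the suffix is -pu, giving *suwipu*.

ekdiztee, suwipu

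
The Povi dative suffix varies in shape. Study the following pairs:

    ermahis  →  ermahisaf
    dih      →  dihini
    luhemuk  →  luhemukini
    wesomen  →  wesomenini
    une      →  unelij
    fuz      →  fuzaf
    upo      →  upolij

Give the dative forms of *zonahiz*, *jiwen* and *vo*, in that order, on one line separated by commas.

zonahizaf, jiwenini, volij

Looking at the final sound of each stem: -af when the stem ends in a sibilant (*ermahis*, *fuz*); -ini when the stem ends in a non-sibilant consonant (*dih*, *luhemuk*, *wesomen*); -lij when the stem ends in a vowel (*une*, *upo*).
Since the final sound of *zonahiz* is /z/ (a sibilant), it takes -af, giving *zonahizaf*.
*jiwen* — final sound /n/ (a non-sibilant consonant) → -ini → *jiwenini*.
*vo* — final sound /o/ (a vowel) → -lij → *volij*.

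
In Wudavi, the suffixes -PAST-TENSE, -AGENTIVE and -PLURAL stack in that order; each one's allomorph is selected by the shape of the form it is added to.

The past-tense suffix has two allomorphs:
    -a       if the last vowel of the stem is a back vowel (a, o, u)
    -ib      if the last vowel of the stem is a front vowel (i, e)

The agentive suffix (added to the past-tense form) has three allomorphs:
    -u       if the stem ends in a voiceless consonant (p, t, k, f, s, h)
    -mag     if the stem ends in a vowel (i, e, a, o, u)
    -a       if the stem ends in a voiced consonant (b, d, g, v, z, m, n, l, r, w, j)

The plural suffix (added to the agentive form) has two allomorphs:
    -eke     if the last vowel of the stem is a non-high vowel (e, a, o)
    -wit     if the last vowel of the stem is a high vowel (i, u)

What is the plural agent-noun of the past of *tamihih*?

tamihihibaeke

Since the last vowel of *tamihih* is /i/ (a front vowel), it takes -ib, giving *tamihihib*.
The final sound of the past-tense form *tamihihib* is /b/, which is a voiced consonant, so the agentive suffix is -a, giving *tamihihiba*.
Since the last vowel of the agentive form *tamihihiba* is /a/ (a non-high vowel), it takes -eke, giving *tamihihibaeke*.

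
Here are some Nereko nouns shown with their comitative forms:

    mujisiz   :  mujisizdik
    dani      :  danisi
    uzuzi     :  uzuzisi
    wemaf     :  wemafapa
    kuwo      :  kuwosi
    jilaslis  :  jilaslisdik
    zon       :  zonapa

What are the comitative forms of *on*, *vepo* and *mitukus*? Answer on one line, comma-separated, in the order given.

The pattern is sibilance of the final sound: -dik when the stem ends in a sibilant (*mujisiz*, *jilaslis*); -apa when the stem ends in a non-sibilant consonant (*wemaf*, *zon*); -si when the stem ends in a vowel (*dani*, *uzuzi*, *kuwo*).
*on*: final sound = /n/, a non-sibilant consonant → -apa → *onapa*.
Since the final sound of *vepo* is /o/ (a vowel), it takes -si, giving *veposi*.
*mitukus*: final sound = /s/, a sibilant → -dik → *mitukusdik*.

onapa, veposi, mitukusdik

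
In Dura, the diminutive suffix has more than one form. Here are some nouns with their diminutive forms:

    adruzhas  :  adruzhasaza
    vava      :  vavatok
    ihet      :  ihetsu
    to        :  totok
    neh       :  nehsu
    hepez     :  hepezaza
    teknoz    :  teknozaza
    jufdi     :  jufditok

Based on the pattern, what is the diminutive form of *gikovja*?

The pattern is sibilance of the final sound: -aza when the stem ends in a sibilant (*adruzhas*, *hepez*, *teknoz*); -su when the stem ends in a non-sibilant consonant (*ihet*, *neh*); -tok when the stem ends in a vowel (*vava*, *to*, *jufdi*).
The final sound of *gikovja* is /a/, which is a vowel, so the suffix is -tok, giving *gikovjatok*.

gikovjatok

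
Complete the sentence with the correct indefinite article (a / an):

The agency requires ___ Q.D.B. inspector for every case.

The indefinite article is chosen by the initial *sound* of the following word, not its spelling.
The initialism *Q.D.B.* is read letter by letter; the first letter, Q, is pronounced /kjuː/, which begins with a consonant sound.
So the article is *a*: The agency requires a Q.D.B. inspector for every case.

a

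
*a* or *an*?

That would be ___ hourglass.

an

The indefinite article is chosen by the initial *sound* of the following word, not its spelling.
*hourglass* begins with the sound /aʊ/ (silent h) — a vowel sound.
So the article is *an*: That would be an hourglass.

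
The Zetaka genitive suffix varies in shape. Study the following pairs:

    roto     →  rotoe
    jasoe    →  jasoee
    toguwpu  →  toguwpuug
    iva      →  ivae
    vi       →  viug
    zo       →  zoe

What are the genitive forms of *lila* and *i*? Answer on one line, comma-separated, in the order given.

The suffix is conditioned by the last vowel: -ug when the last vowel of the stem is a high vowel (*toguwpu*, *vi*); -e when the last vowel of the stem is a non-high vowel (*roto*, *jasoe*, *iva*, *zo*).
The last vowel of *lila* is /a/, which is a non-high vowel, so the suffix is -e, giving *lilae*.
*i*: last vowel = /i/, a high vowel → -ug → *iug*.

lilae, iug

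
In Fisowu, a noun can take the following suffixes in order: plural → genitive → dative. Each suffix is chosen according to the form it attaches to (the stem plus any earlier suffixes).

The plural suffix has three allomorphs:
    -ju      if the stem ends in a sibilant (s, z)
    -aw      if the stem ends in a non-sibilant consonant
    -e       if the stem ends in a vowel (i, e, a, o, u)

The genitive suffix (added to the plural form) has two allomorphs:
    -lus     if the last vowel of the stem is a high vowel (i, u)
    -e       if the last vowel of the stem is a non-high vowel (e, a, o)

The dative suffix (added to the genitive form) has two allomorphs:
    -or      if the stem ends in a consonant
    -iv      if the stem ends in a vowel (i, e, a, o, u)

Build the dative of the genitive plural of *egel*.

egelaweiv

*egel* — final sound /l/ (a non-sibilant consonant) → -aw → *egelaw*.
The plural form *egelaw*: last vowel = /a/, a non-high vowel → -e → *egelawe*.
The genitive form *egelawe* — final sound /e/ (a vowel) → -iv → *egelaweiv*.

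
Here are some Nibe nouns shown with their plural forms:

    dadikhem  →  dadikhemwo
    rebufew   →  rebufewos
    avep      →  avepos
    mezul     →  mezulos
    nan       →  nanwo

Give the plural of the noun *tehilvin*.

tehilvinwo

The alternation tracks the final consonant of the stem — -wo when the stem ends in a nasal (*dadikhem*, *nan*); -os when the stem ends in a non-nasal consonant (*rebufew*, *avep*, *mezul*).
*tehilvin* — final consonant /n/ (a nasal) → -wo → *tehilvinwo*.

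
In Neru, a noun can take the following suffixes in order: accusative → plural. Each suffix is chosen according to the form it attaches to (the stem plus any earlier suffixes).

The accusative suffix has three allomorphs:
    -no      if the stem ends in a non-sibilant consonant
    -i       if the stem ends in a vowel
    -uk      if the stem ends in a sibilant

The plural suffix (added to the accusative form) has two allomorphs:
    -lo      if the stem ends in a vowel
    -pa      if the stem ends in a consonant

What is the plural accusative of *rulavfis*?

*rulavfis* — final sound /s/ (a sibilant) → -uk → *rulavfisuk*.
Since the final sound of the accusative form *rulavfisuk* is /k/ (a consonant), it takes -pa, giving *rulavfisukpa*.

rulavfisukpa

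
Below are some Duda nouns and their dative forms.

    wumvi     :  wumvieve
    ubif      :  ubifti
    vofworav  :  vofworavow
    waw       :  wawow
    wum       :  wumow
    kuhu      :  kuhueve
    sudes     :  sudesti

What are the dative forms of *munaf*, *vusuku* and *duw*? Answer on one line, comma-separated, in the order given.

munafti, vusukueve, duwow

The pattern is voicing of the final sound: -ti when the stem ends in a voiceless consonant (*ubif*, *sudes*); -ow when the stem ends in a voiced consonant (*vofworav*, *waw*, *wum*); -eve when the stem ends in a vowel (*wumvi*, *kuhu*).
*munaf*: final sound = /f/, a voiceless consonant → -ti → *munafti*.
Since the final sound of *vusuku* is /u/ (a vowel), it takes -eve, giving *vusukueve*.
The final sound of *duw* is /w/, which is a voiced consonant, so the suffix is -ow, giving *duwow*.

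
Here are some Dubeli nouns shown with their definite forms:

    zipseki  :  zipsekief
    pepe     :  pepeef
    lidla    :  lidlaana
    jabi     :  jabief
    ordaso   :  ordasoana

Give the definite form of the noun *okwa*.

okwaana

Looking at the last vowel of each stem: -ef when the last vowel of the stem is a front vowel (*zipseki*, *pepe*, *jabi*); -ana when the last vowel of the stem is a back vowel (*lidla*, *ordaso*).
The last vowel of *okwa* is /a/, which is a back vowel, so the suffix is -ana, giving *okwaana*.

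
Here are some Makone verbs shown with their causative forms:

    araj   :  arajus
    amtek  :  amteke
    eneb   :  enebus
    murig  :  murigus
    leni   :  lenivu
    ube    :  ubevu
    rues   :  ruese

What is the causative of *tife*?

The pattern is voicing of the final sound: -e when the stem ends in a voiceless consonant (*amtek*, *rues*); -us when the stem ends in a voiced consonant (*araj*, *eneb*, *murig*); -vu when the stem ends in a vowel (*leni*, *ube*).
Since the final sound of *tife* is /e/ (a vowel), it takes -vu, giving *tifevu*.

tifevu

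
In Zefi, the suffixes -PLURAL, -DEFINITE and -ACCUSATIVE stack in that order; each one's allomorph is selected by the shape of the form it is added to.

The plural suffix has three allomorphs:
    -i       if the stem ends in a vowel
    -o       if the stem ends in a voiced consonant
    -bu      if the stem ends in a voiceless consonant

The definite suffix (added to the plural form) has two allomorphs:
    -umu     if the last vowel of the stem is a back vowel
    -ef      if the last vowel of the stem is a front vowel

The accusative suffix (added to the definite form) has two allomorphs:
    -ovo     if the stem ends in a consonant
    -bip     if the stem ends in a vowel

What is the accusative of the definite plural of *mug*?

Since the final sound of *mug* is /g/ (a voiced consonant), it takes -o, giving *mugo*.
Since the last vowel of the plural form *mugo* is /o/ (a back vowel), it takes -umu, giving *mugoumu*.
Since the final sound of the definite form *mugoumu* is /u/ (a vowel), it takes -bip, giving *mugoumubip*.

mugoumubip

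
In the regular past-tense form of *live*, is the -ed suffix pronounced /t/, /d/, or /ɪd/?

The stem *live* ends in a voiced sound other than /d/.
The -ed suffix is realized as /ɪd/ after /t, d/; as /t/ after other voiceless consonants; and as /d/ after other voiced sounds.
So -ed on *live* is pronounced /d/.

/d/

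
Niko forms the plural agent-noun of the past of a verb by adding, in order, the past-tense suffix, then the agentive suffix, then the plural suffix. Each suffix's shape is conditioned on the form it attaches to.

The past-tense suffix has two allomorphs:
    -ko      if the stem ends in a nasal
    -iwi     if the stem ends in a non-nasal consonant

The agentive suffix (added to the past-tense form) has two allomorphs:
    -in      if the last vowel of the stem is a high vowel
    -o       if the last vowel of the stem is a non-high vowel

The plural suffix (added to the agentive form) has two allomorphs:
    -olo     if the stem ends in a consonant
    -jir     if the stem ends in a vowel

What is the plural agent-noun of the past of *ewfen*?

ewfenkoojir

*ewfen*: final consonant = /n/, a nasal → -ko → *ewfenko*.
Since the last vowel of the past-tense form *ewfenko* is /o/ (a non-high vowel), it takes -o, giving *ewfenkoo*.
The agentive form *ewfenkoo* — final sound /o/ (a vowel) → -jir → *ewfenkoojir*.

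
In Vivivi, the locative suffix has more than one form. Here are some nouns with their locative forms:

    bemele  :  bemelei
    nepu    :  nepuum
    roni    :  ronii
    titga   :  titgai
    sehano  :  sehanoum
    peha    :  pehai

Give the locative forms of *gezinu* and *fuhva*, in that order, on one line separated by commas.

Looking at the last vowel of each stem: -um when the last vowel of the stem is a rounded vowel (*nepu*, *sehano*); -i when the last vowel of the stem is an unrounded vowel (*bemele*, *roni*, *titga*, *peha*).
*gezinu* — last vowel /u/ (a rounded vowel) → -um → *gezinuum*.
The last vowel of *fuhva* is /a/, which is an unrounded vowel, so the suffix is -i, giving *fuhvai*.

gezinuum, fuhvai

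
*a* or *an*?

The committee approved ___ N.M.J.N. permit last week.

The indefinite article is chosen by the initial *sound* of the following word, not its spelling.
The initialism *N.M.J.N.* is read letter by letter; the first letter, N, is pronounced /ɛn/, which begins with a vowel sound.
So the article is *an*: The committee approved an N.M.J.N. permit last week.

an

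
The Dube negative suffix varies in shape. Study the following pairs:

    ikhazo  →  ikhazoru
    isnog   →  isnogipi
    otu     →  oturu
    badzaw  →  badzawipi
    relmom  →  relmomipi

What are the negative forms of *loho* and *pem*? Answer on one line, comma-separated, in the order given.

lohoru, pemipi

The suffix is conditioned by the final sound: -ipi when the stem ends in a consonant (*isnog*, *badzaw*, *relmom*); -ru when the stem ends in a vowel (*ikhazo*, *otu*).
Since the final sound of *loho* is /o/ (a vowel), it takes -ru, giving *lohoru*.
*pem*: final sound = /m/, a consonant → -ipi → *pemipi*.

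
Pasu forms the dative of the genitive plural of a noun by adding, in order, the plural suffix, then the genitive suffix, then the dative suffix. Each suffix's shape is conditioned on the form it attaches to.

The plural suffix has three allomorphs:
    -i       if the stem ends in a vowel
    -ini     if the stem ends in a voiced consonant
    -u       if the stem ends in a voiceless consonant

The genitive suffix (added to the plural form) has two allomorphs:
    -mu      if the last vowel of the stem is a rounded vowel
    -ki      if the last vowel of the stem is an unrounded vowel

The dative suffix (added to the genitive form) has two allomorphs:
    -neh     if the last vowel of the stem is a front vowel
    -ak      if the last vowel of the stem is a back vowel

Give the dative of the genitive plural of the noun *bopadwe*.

bopadweikineh

Since the final sound of *bopadwe* is /e/ (a vowel), it takes -i, giving *bopadwei*.
The plural form *bopadwei* — last vowel /i/ (an unrounded vowel) → -ki → *bopadweiki*.
The genitive form *bopadweiki* — last vowel /i/ (a front vowel) → -neh → *bopadweikineh*.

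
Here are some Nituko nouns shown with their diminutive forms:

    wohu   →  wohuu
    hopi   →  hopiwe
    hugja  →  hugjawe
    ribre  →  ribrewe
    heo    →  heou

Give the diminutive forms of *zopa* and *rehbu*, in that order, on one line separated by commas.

zopawe, rehbuu

The suffix is conditioned by the last vowel: -u when the last vowel of the stem is a rounded vowel (*wohu*, *heo*); -we when the last vowel of the stem is an unrounded vowel (*hopi*, *hugja*, *ribre*).
The last vowel of *zopa* is /a/, which is an unrounded vowel, so the suffix is -we, giving *zopawe*.
The last vowel of *rehbu* is /u/, which is a rounded vowel, so the suffix is -u, giving *rehbuu*.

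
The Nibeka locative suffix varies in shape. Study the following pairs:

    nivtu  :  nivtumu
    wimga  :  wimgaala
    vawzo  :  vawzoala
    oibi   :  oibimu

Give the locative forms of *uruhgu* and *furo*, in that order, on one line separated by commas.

The alternation tracks the last vowel of the stem — -mu when the last vowel of the stem is a high vowel (*nivtu*, *oibi*); -ala when the last vowel of the stem is a non-high vowel (*wimga*, *vawzo*).
Since the last vowel of *uruhgu* is /u/ (a high vowel), it takes -mu, giving *uruhgumu*.
Since the last vowel of *furo* is /o/ (a non-high vowel), it takes -ala, giving *furoala*.

uruhgumu, furoala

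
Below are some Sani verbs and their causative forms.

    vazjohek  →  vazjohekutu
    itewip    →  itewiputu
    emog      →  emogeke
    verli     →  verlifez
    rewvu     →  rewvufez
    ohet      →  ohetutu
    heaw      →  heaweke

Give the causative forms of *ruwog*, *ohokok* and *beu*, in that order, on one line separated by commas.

The alternation tracks the final sound of the stem — -utu when the stem ends in a voiceless consonant (*vazjohek*, *itewip*, *ohet*); -eke when the stem ends in a voiced consonant (*emog*, *heaw*); -fez when the stem ends in a vowel (*verli*, *rewvu*).
Since the final sound of *ruwog* is /g/ (a voiced consonant), it takes -eke, giving *ruwogeke*.
*ohokok* — final sound /k/ (a voiceless consonant) → -utu → *ohokokutu*.
Since the final sound of *beu* is /u/ (a vowel), it takes -fez, giving *beufez*.

ruwogeke, ohokokutu, beufez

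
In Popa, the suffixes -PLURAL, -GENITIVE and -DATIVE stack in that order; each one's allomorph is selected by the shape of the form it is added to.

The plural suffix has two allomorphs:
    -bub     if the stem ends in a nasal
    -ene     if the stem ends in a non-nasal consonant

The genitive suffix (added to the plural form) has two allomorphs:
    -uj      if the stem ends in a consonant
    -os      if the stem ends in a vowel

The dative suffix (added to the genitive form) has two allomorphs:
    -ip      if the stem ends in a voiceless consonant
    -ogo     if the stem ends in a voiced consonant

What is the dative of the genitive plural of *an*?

anbubujogo

*an* — final consonant /n/ (a nasal) → -bub → *anbub*.
The plural form *anbub*: final sound = /b/, a consonant → -uj → *anbubuj*.
The genitive form *anbubuj*: final consonant = /j/, voiced → -ogo → *anbubujogo*.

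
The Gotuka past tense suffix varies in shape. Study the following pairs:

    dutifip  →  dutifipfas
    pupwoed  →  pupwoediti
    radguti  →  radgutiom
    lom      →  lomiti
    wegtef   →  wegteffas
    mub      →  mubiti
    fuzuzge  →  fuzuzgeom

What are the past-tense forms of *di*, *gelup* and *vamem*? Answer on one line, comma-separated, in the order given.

The pattern is voicing of the final sound: -fas when the stem ends in a voiceless consonant (*dutifip*, *wegtef*); -iti when the stem ends in a voiced consonant (*pupwoed*, *lom*, *mub*); -om when the stem ends in a vowel (*radguti*, *fuzuzge*).
Since the final sound of *di* is /i/ (a vowel), it takes -om, giving *diom*.
*gelup* — final sound /p/ (a voiceless consonant) → -fas → *gelupfas*.
The final sound of *vamem* is /m/, which is a voiced consonant, so the suffix is -iti, giving *vamemiti*.

diom, gelupfas, vamemiti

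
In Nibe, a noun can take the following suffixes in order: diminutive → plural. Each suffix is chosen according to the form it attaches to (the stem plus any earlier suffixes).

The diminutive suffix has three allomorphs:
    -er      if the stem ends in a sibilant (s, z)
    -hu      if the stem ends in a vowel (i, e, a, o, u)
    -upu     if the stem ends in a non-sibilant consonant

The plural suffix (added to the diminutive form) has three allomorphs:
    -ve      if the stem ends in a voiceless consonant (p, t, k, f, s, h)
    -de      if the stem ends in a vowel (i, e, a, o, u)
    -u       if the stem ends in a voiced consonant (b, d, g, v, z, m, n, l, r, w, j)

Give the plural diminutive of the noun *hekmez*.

hekmezeru

*hekmez*: final sound = /z/, a sibilant → -er → *hekmezer*.
The diminutive form *hekmezer*: final sound = /r/, a voiced consonant → -u → *hekmezeru*.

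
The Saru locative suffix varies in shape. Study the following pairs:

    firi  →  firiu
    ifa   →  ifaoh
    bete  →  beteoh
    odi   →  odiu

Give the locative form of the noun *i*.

iu

The pattern is height harmony: -u when the last vowel of the stem is a high vowel (*firi*, *odi*); -oh when the last vowel of the stem is a non-high vowel (*ifa*, *bete*).
The last vowel of *i* is /i/, which is a high vowel, so the suffix is -u, giving *iu*.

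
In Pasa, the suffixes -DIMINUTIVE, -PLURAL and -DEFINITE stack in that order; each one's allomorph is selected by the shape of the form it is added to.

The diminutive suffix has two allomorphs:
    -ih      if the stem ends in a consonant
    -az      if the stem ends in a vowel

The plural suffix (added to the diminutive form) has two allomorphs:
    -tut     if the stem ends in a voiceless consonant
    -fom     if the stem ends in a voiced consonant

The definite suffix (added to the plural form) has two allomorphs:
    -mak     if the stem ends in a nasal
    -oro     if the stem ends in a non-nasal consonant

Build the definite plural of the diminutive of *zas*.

zasihtutoro

*zas*: final sound = /s/, a consonant → -ih → *zasih*.
Since the final consonant of the diminutive form *zasih* is /h/ (voiceless), it takes -tut, giving *zasihtut*.
Since the final consonant of the plural form *zasihtut* is /t/ (non-nasal), it takes -oro, giving *zasihtutoro*.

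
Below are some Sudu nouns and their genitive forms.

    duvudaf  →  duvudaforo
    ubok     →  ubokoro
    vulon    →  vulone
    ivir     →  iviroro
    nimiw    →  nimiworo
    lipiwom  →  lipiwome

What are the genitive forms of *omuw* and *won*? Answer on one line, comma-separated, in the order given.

Looking at the final consonant of each stem: -e when the stem ends in a nasal (*vulon*, *lipiwom*); -oro when the stem ends in a non-nasal consonant (*duvudaf*, *ubok*, *ivir*, *nimiw*).
Since the final consonant of *omuw* is /w/ (non-nasal), it takes -oro, giving *omuworo*.
*won*: final consonant = /n/, a nasal → -e → *wone*.

omuworo, wone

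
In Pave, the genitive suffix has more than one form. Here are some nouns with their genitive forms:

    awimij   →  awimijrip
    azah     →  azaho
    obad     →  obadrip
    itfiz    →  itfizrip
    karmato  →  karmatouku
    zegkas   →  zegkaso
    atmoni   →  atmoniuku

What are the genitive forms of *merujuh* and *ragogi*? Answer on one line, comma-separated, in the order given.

The alternation tracks the final sound of the stem — -o when the stem ends in a voiceless consonant (*azah*, *zegkas*); -rip when the stem ends in a voiced consonant (*awimij*, *obad*, *itfiz*); -uku when the stem ends in a vowel (*karmato*, *atmoni*).
Since the final sound of *merujuh* is /h/ (a voiceless consonant), it takes -o, giving *merujuho*.
The final sound of *ragogi* is /i/, which is a vowel, so the suffix is -uku, giving *ragogiuku*.

merujuho, ragogiuku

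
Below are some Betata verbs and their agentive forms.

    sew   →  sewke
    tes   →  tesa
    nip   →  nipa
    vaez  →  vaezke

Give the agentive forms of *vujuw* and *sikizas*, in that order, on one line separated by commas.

vujuwke, sikizasa

Looking at the final consonant of each stem: -a when the stem ends in a voiceless consonant (*tes*, *nip*); -ke when the stem ends in a voiced consonant (*sew*, *vaez*).
*vujuw* — final consonant /w/ (voiced) → -ke → *vujuwke*.
The final consonant of *sikizas* is /s/, which is voiceless, so the suffix is -a, giving *sikizasa*.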